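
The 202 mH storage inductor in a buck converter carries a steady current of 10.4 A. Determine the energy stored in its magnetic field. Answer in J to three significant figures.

U ≈ 10.9 J

Stored magnetic energy: U = ½LI².
U = ½(0.202 H)(10.4 A)² = 10.92 J.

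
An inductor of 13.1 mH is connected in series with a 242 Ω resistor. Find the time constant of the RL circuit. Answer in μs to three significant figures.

τ ≈ 54.1 μs

τ = L/R = (1.310×10^-2 H)/(242 Ω) = 5.413×10^-5 s.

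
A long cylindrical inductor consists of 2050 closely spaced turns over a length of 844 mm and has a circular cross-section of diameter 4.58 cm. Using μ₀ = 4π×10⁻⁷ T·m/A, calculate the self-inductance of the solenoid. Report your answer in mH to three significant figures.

L ≈ 10.3 mH

A = π(d/2)² = π(2.290×10^-2 m)² = 1.647×10^-3 m².
For a long solenoid, L = μ₀N²A/ℓ.
L = (4π×10⁻⁷)(2050)²(1.647×10^-3)/(0.844 m) = 1.031×10^-2 H.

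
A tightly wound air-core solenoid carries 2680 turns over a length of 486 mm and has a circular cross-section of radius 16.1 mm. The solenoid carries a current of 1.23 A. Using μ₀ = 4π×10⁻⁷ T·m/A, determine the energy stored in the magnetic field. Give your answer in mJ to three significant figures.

U ≈ 11.4 mJ

A = πr² = π(1.610×10^-2 m)² = 8.143×10^-4 m².
L = μ₀N²A/ℓ = (4π×10⁻⁷)(2680)²(8.143×10^-4)/(0.486) = 1.512×10^-2 H.
U = ½LI² = ½(1.512×10^-2)(1.23)² = 1.144×10^-2 J.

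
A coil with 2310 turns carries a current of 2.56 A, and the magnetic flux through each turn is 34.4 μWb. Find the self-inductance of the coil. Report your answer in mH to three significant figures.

Self-inductance is defined by L = NΦ_B/I (flux linkage over current).
L = (2310)(3.440×10^-5 Wb)/(2.56 A) = 3.104×10^-2 H.

L ≈ 31.0 mH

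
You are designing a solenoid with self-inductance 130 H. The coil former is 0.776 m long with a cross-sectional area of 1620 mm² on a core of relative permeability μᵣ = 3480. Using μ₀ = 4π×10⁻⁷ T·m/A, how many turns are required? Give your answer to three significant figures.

N ≈ 3770 turns

A = 1620 mm² = 1.620×10^-3 m².
From L = μ₀μᵣN²A/ℓ, N = √(Lℓ / (μ₀μᵣA)).
N = √[(130)(0.776) / ((4π×10⁻⁷)(3480)×1.620×10^-3)] = √(1.424×10^7) ≈ 3773.6.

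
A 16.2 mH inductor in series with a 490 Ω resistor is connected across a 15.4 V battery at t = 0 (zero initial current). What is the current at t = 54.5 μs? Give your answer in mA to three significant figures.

I ≈ 25.4 mA

τ = L/R = 1.620×10^-2/490 = 3.306×10^-5 s; final current I_∞ = ε/R = 15.4/490 = 3.143×10^-2 A.
I(t) = I_∞(1 − e^(−t/τ)) with t/τ = 1.648.
I = (3.143×10^-2)(1 − e^(−1.648)) = 2.538×10^-2 A.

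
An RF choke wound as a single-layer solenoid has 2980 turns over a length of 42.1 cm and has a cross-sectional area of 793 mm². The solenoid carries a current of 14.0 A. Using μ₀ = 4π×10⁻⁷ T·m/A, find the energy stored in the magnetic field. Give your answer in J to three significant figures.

U ≈ 2.06 J

A = 793 mm² = 7.930×10^-4 m².
L = μ₀N²A/ℓ = (4π×10⁻⁷)(2980)²(7.930×10^-4)/(0.421) = 2.102×10^-2 H.
U = ½LI² = ½(2.102×10^-2)(14.0)² = 2.06 J.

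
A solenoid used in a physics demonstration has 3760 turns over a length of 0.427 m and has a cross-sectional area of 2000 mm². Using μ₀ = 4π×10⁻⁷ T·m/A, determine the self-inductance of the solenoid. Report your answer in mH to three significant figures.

A = 2000 mm² = 2.000×10^-3 m².
For a long solenoid, L = μ₀N²A/ℓ.
L = (4π×10⁻⁷)(3760)²(2.000×10^-3)/(0.427 m) = 8.321×10^-2 H.

L ≈ 83.2 mH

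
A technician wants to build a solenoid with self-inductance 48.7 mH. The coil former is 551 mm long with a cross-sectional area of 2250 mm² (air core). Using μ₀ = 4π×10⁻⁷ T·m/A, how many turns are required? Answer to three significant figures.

N ≈ 3080 turns

A = 2250 mm² = 2.250×10^-3 m².
From L = μ₀N²A/ℓ, N = √(Lℓ / (μ₀A)).
N = √[(4.870×10^-2)(0.551) / ((4π×10⁻⁷)×2.250×10^-3)] = √(9.490×10^6) ≈ 3080.7.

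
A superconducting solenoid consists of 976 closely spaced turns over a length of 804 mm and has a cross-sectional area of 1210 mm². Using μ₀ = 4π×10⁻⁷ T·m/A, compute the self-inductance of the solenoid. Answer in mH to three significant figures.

L ≈ 1.80 mH

A = 1210 mm² = 1.210×10^-3 m².
For a long solenoid, L = μ₀N²A/ℓ.
L = (4π×10⁻⁷)(976)²(1.210×10^-3)/(0.804 m) = 1.802×10^-3 H.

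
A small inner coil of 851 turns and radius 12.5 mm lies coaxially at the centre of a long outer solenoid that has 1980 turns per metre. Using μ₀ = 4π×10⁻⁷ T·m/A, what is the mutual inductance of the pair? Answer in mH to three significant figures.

The outer solenoid produces a uniform field B₁ = μ₀n₁I₁ across the inner coil,
so the flux linkage is N₂Φ = N₂B₁A₂ = μ₀n₁N₂A₂·I₁, giving M = μ₀n₁N₂A₂.
A₂ = πr² = π(1.250×10^-2 m)² = 4.909×10^-4 m².
M = (4π×10⁻⁷)(1980)(851)(4.909×10^-4) = 1.039×10^-3 H.

M ≈ 1.04 mH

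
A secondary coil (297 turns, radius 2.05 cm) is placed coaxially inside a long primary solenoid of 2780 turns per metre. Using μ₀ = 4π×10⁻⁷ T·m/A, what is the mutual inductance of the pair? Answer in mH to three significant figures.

The outer solenoid produces a uniform field B₁ = μ₀n₁I₁ across the inner coil,
so the flux linkage is N₂Φ = N₂B₁A₂ = μ₀n₁N₂A₂·I₁, giving M = μ₀n₁N₂A₂.
A₂ = πr² = π(2.050×10^-2 m)² = 1.320×10^-3 m².
M = (4π×10⁻⁷)(2780)(297)(1.320×10^-3) = 1.370×10^-3 H.

M ≈ 1.37 mH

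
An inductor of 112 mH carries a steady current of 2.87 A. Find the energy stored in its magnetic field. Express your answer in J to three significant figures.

Stored magnetic energy: U = ½LI².
U = ½(0.112 H)(2.87 A)² = 0.4613 J.

U ≈ 0.461 J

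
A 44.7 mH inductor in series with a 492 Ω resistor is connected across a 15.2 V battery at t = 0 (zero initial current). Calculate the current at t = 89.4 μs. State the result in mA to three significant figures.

τ = L/R = 4.470×10^-2/492 = 9.085×10^-5 s; final current I_∞ = ε/R = 15.2/492 = 3.089×10^-2 A.
I(t) = I_∞(1 − e^(−t/τ)) with t/τ = 0.984.
I = (3.089×10^-2)(1 − e^(−0.984)) = 1.9346×10^-2 A.

I ≈ 19.3 mA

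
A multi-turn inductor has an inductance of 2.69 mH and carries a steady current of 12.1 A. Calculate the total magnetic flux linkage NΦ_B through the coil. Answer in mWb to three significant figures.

NΦ_B ≈ 32.5 mWb

From L = NΦ_B/I, the flux linkage is NΦ_B = LI.
NΦ_B = (2.690×10^-3 H)(12.1 A) = 3.2549×10^-2 Wb.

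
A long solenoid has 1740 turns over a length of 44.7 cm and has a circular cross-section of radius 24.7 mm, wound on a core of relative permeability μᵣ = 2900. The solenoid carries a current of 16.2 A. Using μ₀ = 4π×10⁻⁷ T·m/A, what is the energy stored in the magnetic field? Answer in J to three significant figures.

U ≈ 6210 J

A = πr² = π(2.470×10^-2 m)² = 1.917×10^-3 m².
L = μ₀μᵣN²A/ℓ = (4π×10⁻⁷)(2900)(1740)²(1.917×10^-3)/(0.447) = 47.31 H.
U = ½LI² = ½(47.31)(16.2)² = 6.208×10^3 J.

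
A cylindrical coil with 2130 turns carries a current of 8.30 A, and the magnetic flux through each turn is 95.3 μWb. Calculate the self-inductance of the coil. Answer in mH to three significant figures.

L ≈ 24.5 mH

Self-inductance is defined by L = NΦ_B/I (flux linkage over current).
L = (2130)(9.530×10^-5 Wb)/(8.30 A) = 2.446×10^-2 H.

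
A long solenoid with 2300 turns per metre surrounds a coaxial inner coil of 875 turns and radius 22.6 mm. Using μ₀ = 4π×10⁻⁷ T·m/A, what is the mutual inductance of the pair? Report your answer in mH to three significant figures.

The outer solenoid produces a uniform field B₁ = μ₀n₁I₁ across the inner coil,
so the flux linkage is N₂Φ = N₂B₁A₂ = μ₀n₁N₂A₂·I₁, giving M = μ₀n₁N₂A₂.
A₂ = πr² = π(2.260×10^-2 m)² = 1.6046×10^-3 m².
M = (4π×10⁻⁷)(2300)(875)(1.6046×10^-3) = 4.058×10^-3 H.

M ≈ 4.06 mH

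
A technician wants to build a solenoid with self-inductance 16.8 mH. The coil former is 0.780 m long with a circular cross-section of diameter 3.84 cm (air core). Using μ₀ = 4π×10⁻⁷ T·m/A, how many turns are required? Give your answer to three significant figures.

A = π(d/2)² = π(1.920×10^-2 m)² = 1.158×10^-3 m².
From L = μ₀N²A/ℓ, N = √(Lℓ / (μ₀A)).
N = √[(1.680×10^-2)(0.78) / ((4π×10⁻⁷)×1.158×10^-3)] = √(9.004×10^6) ≈ 3000.7.

N ≈ 3000 turns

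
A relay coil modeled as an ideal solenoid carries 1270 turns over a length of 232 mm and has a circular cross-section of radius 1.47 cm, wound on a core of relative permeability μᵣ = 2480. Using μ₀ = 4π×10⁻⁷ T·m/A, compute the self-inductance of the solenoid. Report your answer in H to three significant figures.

L ≈ 14.7 H

A = πr² = π(1.470×10^-2 m)² = 6.789×10^-4 m².
For a long solenoid, L = μ₀μᵣN²A/ℓ.
L = (4π×10⁻⁷)(2480)(1270)²(6.789×10^-4)/(0.232 m) = 14.71 H.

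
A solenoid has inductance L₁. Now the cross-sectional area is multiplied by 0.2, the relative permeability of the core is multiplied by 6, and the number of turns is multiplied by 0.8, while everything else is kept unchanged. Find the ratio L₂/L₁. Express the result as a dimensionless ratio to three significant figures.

For a solenoid, L ∝ μᵣN²A/ℓ.
L₂/L₁ = (0.2) × (6) × (0.8)^2 = 0.768.

L₂/L₁ = 0.768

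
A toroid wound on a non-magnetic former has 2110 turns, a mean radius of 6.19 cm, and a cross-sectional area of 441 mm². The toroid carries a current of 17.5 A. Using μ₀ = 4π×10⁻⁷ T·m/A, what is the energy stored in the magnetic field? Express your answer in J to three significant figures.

U ≈ 0.971 J

L = μ₀N²A/(2πR) = (4π×10⁻⁷)(2110)²(4.410×10^-4)/(2π×6.190×10^-2) = 6.344×10^-3 H.
U = ½LI² = ½(6.344×10^-3)(17.5)² = 0.9714 J.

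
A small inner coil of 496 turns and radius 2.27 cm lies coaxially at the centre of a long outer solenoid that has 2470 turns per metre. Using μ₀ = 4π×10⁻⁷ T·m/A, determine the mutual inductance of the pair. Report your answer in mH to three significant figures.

The outer solenoid produces a uniform field B₁ = μ₀n₁I₁ across the inner coil,
so the flux linkage is N₂Φ = N₂B₁A₂ = μ₀n₁N₂A₂·I₁, giving M = μ₀n₁N₂A₂.
A₂ = πr² = π(2.270×10^-2 m)² = 1.619×10^-3 m².
M = (4π×10⁻⁷)(2470)(496)(1.619×10^-3) = 2.492×10^-3 H.

M ≈ 2.49 mH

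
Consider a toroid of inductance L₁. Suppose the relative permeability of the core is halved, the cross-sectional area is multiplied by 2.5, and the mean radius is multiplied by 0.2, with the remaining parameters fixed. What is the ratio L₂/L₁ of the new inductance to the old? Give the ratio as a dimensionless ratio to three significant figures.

For a toroid, L ∝ μᵣN²A/R.
L₂/L₁ = (0.5) × (2.5) × (0.2)^-1 = 6.25.

L₂/L₁ = 6.25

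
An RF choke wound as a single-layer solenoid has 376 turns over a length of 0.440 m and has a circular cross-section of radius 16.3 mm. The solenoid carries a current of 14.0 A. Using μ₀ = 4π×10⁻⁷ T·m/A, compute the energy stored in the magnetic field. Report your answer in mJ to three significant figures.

A = πr² = π(1.630×10^-2 m)² = 8.347×10^-4 m².
L = μ₀N²A/ℓ = (4π×10⁻⁷)(376)²(8.347×10^-4)/(0.44) = 3.370×10^-4 H.
U = ½LI² = ½(3.370×10^-4)(14.0)² = 3.303×10^-2 J.

U ≈ 33.0 mJ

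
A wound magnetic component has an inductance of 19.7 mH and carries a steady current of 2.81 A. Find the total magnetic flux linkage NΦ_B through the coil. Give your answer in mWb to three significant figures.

NΦ_B ≈ 55.4 mWb

From L = NΦ_B/I, the flux linkage is NΦ_B = LI.
NΦ_B = (1.970×10^-2 H)(2.81 A) = 5.536×10^-2 Wb.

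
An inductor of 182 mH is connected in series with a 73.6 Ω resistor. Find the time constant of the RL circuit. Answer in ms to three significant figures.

τ = L/R = (0.182 H)/(73.6 Ω) = 2.473×10^-3 s.

τ ≈ 2.47 ms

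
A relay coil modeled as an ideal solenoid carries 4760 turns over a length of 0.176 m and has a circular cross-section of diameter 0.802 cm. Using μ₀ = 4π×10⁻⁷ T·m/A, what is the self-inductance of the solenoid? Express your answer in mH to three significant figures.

A = π(d/2)² = π(4.010×10^-3 m)² = 5.052×10^-5 m².
For a long solenoid, L = μ₀N²A/ℓ.
L = (4π×10⁻⁷)(4760)²(5.052×10^-5)/(0.176 m) = 8.172×10^-3 H.

L ≈ 8.17 mH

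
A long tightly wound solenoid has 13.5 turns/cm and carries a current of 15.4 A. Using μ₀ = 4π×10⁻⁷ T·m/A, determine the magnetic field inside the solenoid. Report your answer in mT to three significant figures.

B ≈ 26.1 mT

Inside a long solenoid, B = μ₀nI.
B = (4π×10⁻⁷)(1.350×10^3 m⁻¹)(15.4 A) = 2.613×10^-2 T.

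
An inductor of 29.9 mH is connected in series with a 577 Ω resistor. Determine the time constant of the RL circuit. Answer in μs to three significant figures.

τ ≈ 51.8 μs

τ = L/R = (2.990×10^-2 H)/(577 Ω) = 5.182×10^-5 s.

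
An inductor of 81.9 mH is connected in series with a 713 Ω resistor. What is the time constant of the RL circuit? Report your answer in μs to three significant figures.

τ ≈ 115 μs

τ = L/R = (8.190×10^-2 H)/(713 Ω) = 1.149×10^-4 s.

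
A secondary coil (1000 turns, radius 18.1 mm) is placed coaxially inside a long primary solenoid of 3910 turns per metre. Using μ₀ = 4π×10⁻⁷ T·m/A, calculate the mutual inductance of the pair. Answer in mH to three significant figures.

The outer solenoid produces a uniform field B₁ = μ₀n₁I₁ across the inner coil,
so the flux linkage is N₂Φ = N₂B₁A₂ = μ₀n₁N₂A₂·I₁, giving M = μ₀n₁N₂A₂.
A₂ = πr² = π(1.810×10^-2 m)² = 1.029×10^-3 m².
M = (4π×10⁻⁷)(3910)(1000)(1.029×10^-3) = 5.057×10^-3 H.

M ≈ 5.06 mH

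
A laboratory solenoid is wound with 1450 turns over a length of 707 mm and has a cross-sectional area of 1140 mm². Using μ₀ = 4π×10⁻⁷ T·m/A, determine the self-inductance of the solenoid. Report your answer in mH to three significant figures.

L ≈ 4.26 mH

A = 1140 mm² = 1.140×10^-3 m².
For a long solenoid, L = μ₀N²A/ℓ.
L = (4π×10⁻⁷)(1450)²(1.140×10^-3)/(0.707 m) = 4.260×10^-3 H.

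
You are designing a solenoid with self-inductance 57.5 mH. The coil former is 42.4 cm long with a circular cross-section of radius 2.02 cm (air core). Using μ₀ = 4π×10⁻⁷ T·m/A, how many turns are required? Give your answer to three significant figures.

N ≈ 3890 turns

A = πr² = π(2.020×10^-2 m)² = 1.282×10^-3 m².
From L = μ₀N²A/ℓ, N = √(Lℓ / (μ₀A)).
N = √[(5.750×10^-2)(0.424) / ((4π×10⁻⁷)×1.282×10^-3)] = √(1.513×10^7) ≈ 3890.3.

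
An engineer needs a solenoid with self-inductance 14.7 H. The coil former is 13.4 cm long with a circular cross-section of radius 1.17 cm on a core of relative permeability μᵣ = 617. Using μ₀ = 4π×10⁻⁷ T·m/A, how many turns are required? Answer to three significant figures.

A = πr² = π(1.170×10^-2 m)² = 4.301×10^-4 m².
From L = μ₀μᵣN²A/ℓ, N = √(Lℓ / (μ₀μᵣA)).
N = √[(14.7)(0.134) / ((4π×10⁻⁷)(617)×4.301×10^-4)] = √(5.908×10^6) ≈ 2430.5.

N ≈ 2430 turns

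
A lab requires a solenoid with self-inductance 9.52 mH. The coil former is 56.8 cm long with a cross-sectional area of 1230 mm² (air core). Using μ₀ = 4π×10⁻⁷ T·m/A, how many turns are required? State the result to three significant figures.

A = 1230 mm² = 1.230×10^-3 m².
From L = μ₀N²A/ℓ, N = √(Lℓ / (μ₀A)).
N = √[(9.520×10^-3)(0.568) / ((4π×10⁻⁷)×1.230×10^-3)] = √(3.498×10^6) ≈ 1870.4.

N ≈ 1870 turns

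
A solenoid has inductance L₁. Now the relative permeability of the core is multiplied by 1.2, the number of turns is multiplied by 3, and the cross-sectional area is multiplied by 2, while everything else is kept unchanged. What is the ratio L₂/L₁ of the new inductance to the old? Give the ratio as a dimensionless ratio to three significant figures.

L₂/L₁ = 21.6

For a solenoid, L ∝ μᵣN²A/ℓ.
L₂/L₁ = (1.2) × (3)^2 × (2) = 21.6.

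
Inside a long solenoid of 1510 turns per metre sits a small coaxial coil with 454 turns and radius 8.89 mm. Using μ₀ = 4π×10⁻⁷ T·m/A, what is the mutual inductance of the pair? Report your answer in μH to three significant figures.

The outer solenoid produces a uniform field B₁ = μ₀n₁I₁ across the inner coil,
so the flux linkage is N₂Φ = N₂B₁A₂ = μ₀n₁N₂A₂·I₁, giving M = μ₀n₁N₂A₂.
A₂ = πr² = π(8.890×10^-3 m)² = 2.483×10^-4 m².
M = (4π×10⁻⁷)(1510)(454)(2.483×10^-4) = 2.139×10^-4 H.

M ≈ 214 μH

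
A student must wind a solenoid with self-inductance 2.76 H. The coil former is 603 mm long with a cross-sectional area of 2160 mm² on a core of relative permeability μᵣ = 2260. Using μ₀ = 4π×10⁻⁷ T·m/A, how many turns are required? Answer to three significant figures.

A = 2160 mm² = 2.160×10^-3 m².
From L = μ₀μᵣN²A/ℓ, N = √(Lℓ / (μ₀μᵣA)).
N = √[(2.76)(0.603) / ((4π×10⁻⁷)(2260)×2.160×10^-3)] = √(2.713×10^5) ≈ 520.9.

N ≈ 521 turns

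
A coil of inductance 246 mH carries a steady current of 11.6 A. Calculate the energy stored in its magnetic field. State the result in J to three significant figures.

Stored magnetic energy: U = ½LI².
U = ½(0.246 H)(11.6 A)² = 16.55 J.

U ≈ 16.6 J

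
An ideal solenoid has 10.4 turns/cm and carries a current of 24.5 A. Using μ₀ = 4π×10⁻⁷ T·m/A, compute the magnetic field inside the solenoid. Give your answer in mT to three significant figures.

Inside a long solenoid, B = μ₀nI.
B = (4π×10⁻⁷)(1.040×10^3 m⁻¹)(24.5 A) = 3.202×10^-2 T.

B ≈ 32.0 mT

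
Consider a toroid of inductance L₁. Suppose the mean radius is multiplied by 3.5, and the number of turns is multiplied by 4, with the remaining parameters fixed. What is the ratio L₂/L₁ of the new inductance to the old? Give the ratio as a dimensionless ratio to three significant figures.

For a toroid, L ∝ μᵣN²A/R.
L₂/L₁ = (3.5)^-1 × (4)^2 = 4.57.

L₂/L₁ = 4.57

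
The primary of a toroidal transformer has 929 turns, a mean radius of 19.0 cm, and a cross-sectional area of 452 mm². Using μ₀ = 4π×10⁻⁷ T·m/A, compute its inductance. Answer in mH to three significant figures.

L ≈ 0.411 mH

For a thin toroid, L = μ₀N²A/(2πR).
L = (4π×10⁻⁷)(929)²(4.520×10^-4) / (2π×0.19 m) = 4.106×10^-4 H.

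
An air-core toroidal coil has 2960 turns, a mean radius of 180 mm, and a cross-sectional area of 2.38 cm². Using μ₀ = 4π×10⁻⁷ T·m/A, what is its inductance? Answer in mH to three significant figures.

For a thin toroid, L = μ₀N²A/(2πR).
L = (4π×10⁻⁷)(2960)²(2.380×10^-4) / (2π×0.18 m) = 2.317×10^-3 H.

L ≈ 2.32 mH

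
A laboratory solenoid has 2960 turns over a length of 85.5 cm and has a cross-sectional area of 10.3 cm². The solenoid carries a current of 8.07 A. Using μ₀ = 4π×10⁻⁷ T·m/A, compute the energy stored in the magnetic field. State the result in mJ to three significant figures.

A = 10.3 cm² = 1.030×10^-3 m².
L = μ₀N²A/ℓ = (4π×10⁻⁷)(2960)²(1.030×10^-3)/(0.855) = 1.326×10^-2 H.
U = ½LI² = ½(1.326×10^-2)(8.07)² = 0.4319 J.

U ≈ 432 mJ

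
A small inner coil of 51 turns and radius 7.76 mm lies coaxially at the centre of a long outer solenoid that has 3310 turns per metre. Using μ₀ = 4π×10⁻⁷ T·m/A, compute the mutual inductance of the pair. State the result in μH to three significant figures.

The outer solenoid produces a uniform field B₁ = μ₀n₁I₁ across the inner coil,
so the flux linkage is N₂Φ = N₂B₁A₂ = μ₀n₁N₂A₂·I₁, giving M = μ₀n₁N₂A₂.
A₂ = πr² = π(7.760×10^-3 m)² = 1.892×10^-4 m².
M = (4π×10⁻⁷)(3310)(51)(1.892×10^-4) = 4.013×10^-5 H.

M ≈ 40.1 μH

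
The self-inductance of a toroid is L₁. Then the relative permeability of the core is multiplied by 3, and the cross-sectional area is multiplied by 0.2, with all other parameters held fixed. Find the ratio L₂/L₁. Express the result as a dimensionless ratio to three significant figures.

For a toroid, L ∝ μᵣN²A/R.
L₂/L₁ = (3) × (0.2) = 0.600.

L₂/L₁ = 0.600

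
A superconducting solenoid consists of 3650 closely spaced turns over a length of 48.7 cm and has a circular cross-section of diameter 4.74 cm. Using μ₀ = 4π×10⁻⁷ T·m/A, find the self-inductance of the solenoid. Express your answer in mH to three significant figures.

L ≈ 60.7 mH

A = π(d/2)² = π(2.370×10^-2 m)² = 1.7646×10^-3 m².
For a long solenoid, L = μ₀N²A/ℓ.
L = (4π×10⁻⁷)(3650)²(1.7646×10^-3)/(0.487 m) = 6.066×10^-2 H.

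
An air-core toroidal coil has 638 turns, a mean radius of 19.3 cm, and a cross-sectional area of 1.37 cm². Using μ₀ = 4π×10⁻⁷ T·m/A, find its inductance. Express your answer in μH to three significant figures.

L ≈ 57.8 μH

For a thin toroid, L = μ₀N²A/(2πR).
L = (4π×10⁻⁷)(638)²(1.370×10^-4) / (2π×0.193 m) = 5.779×10^-5 H.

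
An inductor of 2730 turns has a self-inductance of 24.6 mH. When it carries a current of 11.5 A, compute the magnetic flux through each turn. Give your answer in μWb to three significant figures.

From L = NΦ_B/I, the flux per turn is Φ_B = LI/N.
Φ_B = (2.460×10^-2 H)(11.5 A)/2730 = 1.036×10^-4 Wb.

Φ_B ≈ 104 μWb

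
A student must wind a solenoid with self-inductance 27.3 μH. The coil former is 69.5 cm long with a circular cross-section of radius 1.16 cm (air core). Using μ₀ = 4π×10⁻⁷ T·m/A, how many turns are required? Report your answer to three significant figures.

N ≈ 189 turns

A = πr² = π(1.160×10^-2 m)² = 4.227×10^-4 m².
From L = μ₀N²A/ℓ, N = √(Lℓ / (μ₀A)).
N = √[(2.730×10^-5)(0.695) / ((4π×10⁻⁷)×4.227×10^-4)] = √(3.572×10^4) ≈ 189.0.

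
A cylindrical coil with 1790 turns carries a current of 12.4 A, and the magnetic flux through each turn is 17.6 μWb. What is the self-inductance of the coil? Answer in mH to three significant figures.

L ≈ 2.54 mH

Self-inductance is defined by L = NΦ_B/I (flux linkage over current).
L = (1790)(1.760×10^-5 Wb)/(12.4 A) = 2.541×10^-3 H.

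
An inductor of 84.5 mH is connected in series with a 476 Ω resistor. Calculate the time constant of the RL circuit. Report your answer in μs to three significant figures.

τ = L/R = (8.450×10^-2 H)/(476 Ω) = 1.775×10^-4 s.

τ ≈ 178 μs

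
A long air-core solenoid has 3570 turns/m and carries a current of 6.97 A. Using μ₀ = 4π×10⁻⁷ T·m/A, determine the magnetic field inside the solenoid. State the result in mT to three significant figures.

B ≈ 31.3 mT

Inside a long solenoid, B = μ₀nI.
B = (4π×10⁻⁷)(3.570×10^3 m⁻¹)(6.97 A) = 3.127×10^-2 T.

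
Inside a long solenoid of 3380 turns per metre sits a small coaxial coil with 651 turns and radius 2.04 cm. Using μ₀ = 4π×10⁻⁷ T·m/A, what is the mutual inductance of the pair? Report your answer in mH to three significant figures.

The outer solenoid produces a uniform field B₁ = μ₀n₁I₁ across the inner coil,
so the flux linkage is N₂Φ = N₂B₁A₂ = μ₀n₁N₂A₂·I₁, giving M = μ₀n₁N₂A₂.
A₂ = πr² = π(2.040×10^-2 m)² = 1.307×10^-3 m².
M = (4π×10⁻⁷)(3380)(651)(1.307×10^-3) = 3.615×10^-3 H.

M ≈ 3.62 mH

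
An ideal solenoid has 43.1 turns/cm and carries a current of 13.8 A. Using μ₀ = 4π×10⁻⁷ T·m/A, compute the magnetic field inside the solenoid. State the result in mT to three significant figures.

B ≈ 74.7 mT

Inside a long solenoid, B = μ₀nI.
B = (4π×10⁻⁷)(4.310×10^3 m⁻¹)(13.8 A) = 7.474×10^-2 T.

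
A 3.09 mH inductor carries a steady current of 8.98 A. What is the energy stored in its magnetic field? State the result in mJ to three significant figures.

Stored magnetic energy: U = ½LI².
U = ½(3.090×10^-3 H)(8.98 A)² = 0.1246 J.

U ≈ 125 mJ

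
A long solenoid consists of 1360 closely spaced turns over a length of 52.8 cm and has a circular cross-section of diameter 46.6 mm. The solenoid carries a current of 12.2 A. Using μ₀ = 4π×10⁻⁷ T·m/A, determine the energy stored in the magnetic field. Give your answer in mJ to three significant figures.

U ≈ 559 mJ

A = π(d/2)² = π(2.330×10^-2 m)² = 1.706×10^-3 m².
L = μ₀N²A/ℓ = (4π×10⁻⁷)(1360)²(1.706×10^-3)/(0.528) = 7.508×10^-3 H.
U = ½LI² = ½(7.508×10^-3)(12.2)² = 0.5587 J.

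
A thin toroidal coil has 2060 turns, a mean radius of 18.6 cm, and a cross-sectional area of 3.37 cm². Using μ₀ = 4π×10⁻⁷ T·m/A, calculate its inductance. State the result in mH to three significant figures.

For a thin toroid, L = μ₀N²A/(2πR).
L = (4π×10⁻⁷)(2060)²(3.370×10^-4) / (2π×0.186 m) = 1.538×10^-3 H.

L ≈ 1.54 mH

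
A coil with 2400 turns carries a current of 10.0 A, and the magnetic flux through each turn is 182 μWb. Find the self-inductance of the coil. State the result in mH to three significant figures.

Self-inductance is defined by L = NΦ_B/I (flux linkage over current).
L = (2400)(1.820×10^-4 Wb)/(10.0 A) = 4.368×10^-2 H.

L ≈ 43.7 mH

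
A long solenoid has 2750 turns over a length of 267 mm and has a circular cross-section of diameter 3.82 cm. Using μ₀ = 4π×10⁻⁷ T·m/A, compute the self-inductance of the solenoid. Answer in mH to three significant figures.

L ≈ 40.8 mH

A = π(d/2)² = π(1.910×10^-2 m)² = 1.146×10^-3 m².
For a long solenoid, L = μ₀N²A/ℓ.
L = (4π×10⁻⁷)(2750)²(1.146×10^-3)/(0.267 m) = 4.079×10^-2 H.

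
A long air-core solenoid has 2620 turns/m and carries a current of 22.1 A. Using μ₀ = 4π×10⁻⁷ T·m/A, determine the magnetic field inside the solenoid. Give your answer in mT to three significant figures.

Inside a long solenoid, B = μ₀nI.
B = (4π×10⁻⁷)(2.620×10^3 m⁻¹)(22.1 A) = 7.276×10^-2 T.

B ≈ 72.8 mT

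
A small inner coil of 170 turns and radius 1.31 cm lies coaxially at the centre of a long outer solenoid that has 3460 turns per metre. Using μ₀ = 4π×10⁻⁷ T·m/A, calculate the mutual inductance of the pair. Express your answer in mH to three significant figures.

The outer solenoid produces a uniform field B₁ = μ₀n₁I₁ across the inner coil,
so the flux linkage is N₂Φ = N₂B₁A₂ = μ₀n₁N₂A₂·I₁, giving M = μ₀n₁N₂A₂.
A₂ = πr² = π(1.310×10^-2 m)² = 5.391×10^-4 m².
M = (4π×10⁻⁷)(3460)(170)(5.391×10^-4) = 3.98499×10^-4 H.

M ≈ 0.398 mH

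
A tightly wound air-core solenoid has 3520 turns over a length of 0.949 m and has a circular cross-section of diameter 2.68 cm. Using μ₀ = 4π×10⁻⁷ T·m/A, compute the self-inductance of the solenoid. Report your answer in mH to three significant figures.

L ≈ 9.26 mH

A = π(d/2)² = π(1.340×10^-2 m)² = 5.641×10^-4 m².
For a long solenoid, L = μ₀N²A/ℓ.
L = (4π×10⁻⁷)(3520)²(5.641×10^-4)/(0.949 m) = 9.255×10^-3 H.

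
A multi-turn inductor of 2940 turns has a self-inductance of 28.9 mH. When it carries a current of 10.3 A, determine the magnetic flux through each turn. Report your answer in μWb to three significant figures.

Φ_B ≈ 101 μWb

From L = NΦ_B/I, the flux per turn is Φ_B = LI/N.
Φ_B = (2.890×10^-2 H)(10.3 A)/2940 = 1.012×10^-4 Wb.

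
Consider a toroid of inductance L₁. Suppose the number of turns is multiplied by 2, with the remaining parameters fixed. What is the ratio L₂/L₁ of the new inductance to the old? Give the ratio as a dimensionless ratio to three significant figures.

For a toroid, L ∝ μᵣN²A/R.
L₂/L₁ = (2)^2 = 4.00.

L₂/L₁ = 4.00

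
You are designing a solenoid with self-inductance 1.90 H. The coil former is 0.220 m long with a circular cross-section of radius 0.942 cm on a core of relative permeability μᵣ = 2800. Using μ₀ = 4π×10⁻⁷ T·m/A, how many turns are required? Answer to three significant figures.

N ≈ 653 turns

A = πr² = π(9.420×10^-3 m)² = 2.788×10^-4 m².
From L = μ₀μᵣN²A/ℓ, N = √(Lℓ / (μ₀μᵣA)).
N = √[(1.9)(0.22) / ((4π×10⁻⁷)(2800)×2.788×10^-4)] = √(4.261×10^5) ≈ 652.8.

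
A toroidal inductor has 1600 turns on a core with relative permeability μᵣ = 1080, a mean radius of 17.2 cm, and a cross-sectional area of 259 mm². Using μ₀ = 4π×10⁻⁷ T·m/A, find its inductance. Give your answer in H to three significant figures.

For a thin toroid, L = μ₀μᵣN²A/(2πR).
L = (4π×10⁻⁷)(1080)(1600)²(2.590×10^-4) / (2π×0.172 m) = 0.8327 H.

L ≈ 0.833 H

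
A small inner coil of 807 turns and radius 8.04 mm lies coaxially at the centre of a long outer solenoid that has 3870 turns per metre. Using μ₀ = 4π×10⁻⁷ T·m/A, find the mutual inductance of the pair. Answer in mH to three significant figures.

M ≈ 0.797 mH

The outer solenoid produces a uniform field B₁ = μ₀n₁I₁ across the inner coil,
so the flux linkage is N₂Φ = N₂B₁A₂ = μ₀n₁N₂A₂·I₁, giving M = μ₀n₁N₂A₂.
A₂ = πr² = π(8.040×10^-3 m)² = 2.031×10^-4 m².
M = (4π×10⁻⁷)(3870)(807)(2.031×10^-4) = 7.970×10^-4 H.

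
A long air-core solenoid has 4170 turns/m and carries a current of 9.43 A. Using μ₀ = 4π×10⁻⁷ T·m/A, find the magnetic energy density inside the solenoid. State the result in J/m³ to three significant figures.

B = μ₀nI = (4π×10⁻⁷)(4.170×10^3)(9.43) = 4.941×10^-2 T.
u = B²/(2μ₀) = (4.941×10^-2)²/(2×4π×10⁻⁷) = 971.6 J/m³.

u ≈ 972 J/m³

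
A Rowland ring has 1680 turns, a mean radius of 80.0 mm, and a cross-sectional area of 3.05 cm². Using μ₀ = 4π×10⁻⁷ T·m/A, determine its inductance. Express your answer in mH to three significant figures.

L ≈ 2.15 mH

For a thin toroid, L = μ₀N²A/(2πR).
L = (4π×10⁻⁷)(1680)²(3.050×10^-4) / (2π×8.000×10^-2 m) = 2.152×10^-3 H.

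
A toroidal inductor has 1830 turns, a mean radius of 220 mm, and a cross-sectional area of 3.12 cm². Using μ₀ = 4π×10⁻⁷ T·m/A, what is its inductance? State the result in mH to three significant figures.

L ≈ 0.950 mH

For a thin toroid, L = μ₀N²A/(2πR).
L = (4π×10⁻⁷)(1830)²(3.120×10^-4) / (2π×0.22 m) = 9.499×10^-4 H.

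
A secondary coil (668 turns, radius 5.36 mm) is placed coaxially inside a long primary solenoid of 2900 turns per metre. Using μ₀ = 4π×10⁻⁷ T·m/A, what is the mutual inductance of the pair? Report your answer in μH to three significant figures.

M ≈ 220 μH

The outer solenoid produces a uniform field B₁ = μ₀n₁I₁ across the inner coil,
so the flux linkage is N₂Φ = N₂B₁A₂ = μ₀n₁N₂A₂·I₁, giving M = μ₀n₁N₂A₂.
A₂ = πr² = π(5.360×10^-3 m)² = 9.026×10^-5 m².
M = (4π×10⁻⁷)(2900)(668)(9.026×10^-5) = 2.197×10^-4 H.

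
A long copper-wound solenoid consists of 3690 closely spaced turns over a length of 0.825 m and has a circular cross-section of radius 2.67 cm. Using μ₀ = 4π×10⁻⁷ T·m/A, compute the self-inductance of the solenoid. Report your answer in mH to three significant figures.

L ≈ 46.4 mH

A = πr² = π(2.670×10^-2 m)² = 2.240×10^-3 m².
For a long solenoid, L = μ₀N²A/ℓ.
L = (4π×10⁻⁷)(3690)²(2.240×10^-3)/(0.825 m) = 4.6449×10^-2 H.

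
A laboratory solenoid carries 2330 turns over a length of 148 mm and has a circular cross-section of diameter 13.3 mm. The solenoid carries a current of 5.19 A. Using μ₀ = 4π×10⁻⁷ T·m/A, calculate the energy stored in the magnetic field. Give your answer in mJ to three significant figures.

U ≈ 86.2 mJ

A = π(d/2)² = π(6.650×10^-3 m)² = 1.389×10^-4 m².
L = μ₀N²A/ℓ = (4π×10⁻⁷)(2330)²(1.389×10^-4)/(0.148) = 6.404×10^-3 H.
U = ½LI² = ½(6.404×10^-3)(5.19)² = 8.62498×10^-2 J.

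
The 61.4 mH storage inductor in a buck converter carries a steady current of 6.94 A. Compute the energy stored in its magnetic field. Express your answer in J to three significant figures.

U ≈ 1.48 J

Stored magnetic energy: U = ½LI².
U = ½(6.140×10^-2 H)(6.94 A)² = 1.479 J.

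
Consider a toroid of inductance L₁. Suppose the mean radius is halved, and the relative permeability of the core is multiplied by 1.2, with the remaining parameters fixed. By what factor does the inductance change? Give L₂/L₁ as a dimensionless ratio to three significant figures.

For a toroid, L ∝ μᵣN²A/R.
L₂/L₁ = (0.5)^-1 × (1.2) = 2.40.

L₂/L₁ = 2.40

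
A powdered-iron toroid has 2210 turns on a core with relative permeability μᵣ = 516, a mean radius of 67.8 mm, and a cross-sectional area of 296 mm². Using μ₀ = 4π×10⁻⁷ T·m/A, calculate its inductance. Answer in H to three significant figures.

L ≈ 2.20 H

For a thin toroid, L = μ₀μᵣN²A/(2πR).
L = (4π×10⁻⁷)(516)(2210)²(2.960×10^-4) / (2π×6.780×10^-2 m) = 2.201 H.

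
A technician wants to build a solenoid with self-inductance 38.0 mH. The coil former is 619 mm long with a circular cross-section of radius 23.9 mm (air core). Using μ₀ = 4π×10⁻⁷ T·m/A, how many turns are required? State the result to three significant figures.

N ≈ 3230 turns

A = πr² = π(2.390×10^-2 m)² = 1.7945×10^-3 m².
From L = μ₀N²A/ℓ, N = √(Lℓ / (μ₀A)).
N = √[(3.800×10^-2)(0.619) / ((4π×10⁻⁷)×1.7945×10^-3)] = √(1.043×10^7) ≈ 3229.7.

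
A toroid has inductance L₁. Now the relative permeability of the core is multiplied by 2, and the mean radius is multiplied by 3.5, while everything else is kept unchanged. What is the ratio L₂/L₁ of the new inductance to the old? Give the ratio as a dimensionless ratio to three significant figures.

For a toroid, L ∝ μᵣN²A/R.
L₂/L₁ = (2) × (3.5)^-1 = 0.571.

L₂/L₁ = 0.571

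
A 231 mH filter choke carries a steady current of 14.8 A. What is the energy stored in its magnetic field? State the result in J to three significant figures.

U ≈ 25.3 J

Stored magnetic energy: U = ½LI².
U = ½(0.231 H)(14.8 A)² = 25.3 J.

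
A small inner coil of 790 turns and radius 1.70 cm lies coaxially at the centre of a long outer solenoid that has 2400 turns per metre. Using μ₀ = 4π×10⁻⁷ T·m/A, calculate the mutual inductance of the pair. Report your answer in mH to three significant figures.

The outer solenoid produces a uniform field B₁ = μ₀n₁I₁ across the inner coil,
so the flux linkage is N₂Φ = N₂B₁A₂ = μ₀n₁N₂A₂·I₁, giving M = μ₀n₁N₂A₂.
A₂ = πr² = π(1.700×10^-2 m)² = 9.079×10^-4 m².
M = (4π×10⁻⁷)(2400)(790)(9.079×10^-4) = 2.163×10^-3 H.

M ≈ 2.16 mH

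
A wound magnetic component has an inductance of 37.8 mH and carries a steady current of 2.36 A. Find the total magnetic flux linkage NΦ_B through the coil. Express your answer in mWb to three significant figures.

NΦ_B ≈ 89.2 mWb

From L = NΦ_B/I, the flux linkage is NΦ_B = LI.
NΦ_B = (3.780×10^-2 H)(2.36 A) = 8.921×10^-2 Wb.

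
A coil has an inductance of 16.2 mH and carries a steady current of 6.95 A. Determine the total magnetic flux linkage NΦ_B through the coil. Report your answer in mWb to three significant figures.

NΦ_B ≈ 113 mWb

From L = NΦ_B/I, the flux linkage is NΦ_B = LI.
NΦ_B = (1.620×10^-2 H)(6.95 A) = 0.1126 Wb.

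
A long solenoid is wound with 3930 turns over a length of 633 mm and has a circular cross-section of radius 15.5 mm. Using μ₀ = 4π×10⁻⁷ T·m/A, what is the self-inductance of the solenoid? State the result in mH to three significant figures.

A = πr² = π(1.550×10^-2 m)² = 7.548×10^-4 m².
For a long solenoid, L = μ₀N²A/ℓ.
L = (4π×10⁻⁷)(3930)²(7.548×10^-4)/(0.633 m) = 2.314×10^-2 H.

L ≈ 23.1 mH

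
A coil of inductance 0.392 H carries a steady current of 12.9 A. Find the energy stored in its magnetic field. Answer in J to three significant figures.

U ≈ 32.6 J

Stored magnetic energy: U = ½LI².
U = ½(0.392 H)(12.9 A)² = 32.62 J.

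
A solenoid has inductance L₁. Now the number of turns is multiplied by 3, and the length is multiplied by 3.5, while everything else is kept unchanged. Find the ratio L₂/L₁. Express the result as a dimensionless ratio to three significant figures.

For a solenoid, L ∝ μᵣN²A/ℓ.
L₂/L₁ = (3)^2 × (3.5)^-1 = 2.57.

L₂/L₁ = 2.57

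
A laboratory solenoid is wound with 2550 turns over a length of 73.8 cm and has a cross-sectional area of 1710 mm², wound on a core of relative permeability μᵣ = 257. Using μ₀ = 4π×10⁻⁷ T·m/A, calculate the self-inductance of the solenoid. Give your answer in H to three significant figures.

A = 1710 mm² = 1.710×10^-3 m².
For a long solenoid, L = μ₀μᵣN²A/ℓ.
L = (4π×10⁻⁷)(257)(2550)²(1.710×10^-3)/(0.738 m) = 4.866 H.

L ≈ 4.87 H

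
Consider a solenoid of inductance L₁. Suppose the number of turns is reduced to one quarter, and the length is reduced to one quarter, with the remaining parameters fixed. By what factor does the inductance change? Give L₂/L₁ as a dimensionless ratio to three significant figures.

For a solenoid, L ∝ μᵣN²A/ℓ.
L₂/L₁ = (0.25)^2 × (0.25)^-1 = 0.250.

L₂/L₁ = 0.250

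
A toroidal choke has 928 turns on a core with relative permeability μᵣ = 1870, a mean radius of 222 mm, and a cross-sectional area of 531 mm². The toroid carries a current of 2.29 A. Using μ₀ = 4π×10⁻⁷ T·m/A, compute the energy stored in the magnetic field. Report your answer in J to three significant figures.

L = μ₀μᵣN²A/(2πR) = (4π×10⁻⁷)(1870)(928)²(5.310×10^-4)/(2π×0.222) = 0.7704 H.
U = ½LI² = ½(0.7704)(2.29)² = 2.02 J.

U ≈ 2.02 J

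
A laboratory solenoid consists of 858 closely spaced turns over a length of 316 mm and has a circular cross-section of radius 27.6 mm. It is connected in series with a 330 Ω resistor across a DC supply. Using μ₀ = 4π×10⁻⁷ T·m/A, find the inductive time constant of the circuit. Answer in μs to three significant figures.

A = πr² = π(2.760×10^-2 m)² = 2.393×10^-3 m².
L = μ₀N²A/ℓ = (4π×10⁻⁷)(858)²(2.393×10^-3)/(0.316) = 7.006×10^-3 H.
τ = L/R = (7.006×10^-3)/(330) = 2.123×10^-5 s.

τ ≈ 21.2 μs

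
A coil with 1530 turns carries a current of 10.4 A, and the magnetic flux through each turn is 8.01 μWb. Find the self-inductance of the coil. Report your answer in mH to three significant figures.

L ≈ 1.18 mH

Self-inductance is defined by L = NΦ_B/I (flux linkage over current).
L = (1530)(8.010×10^-6 Wb)/(10.4 A) = 1.178×10^-3 H.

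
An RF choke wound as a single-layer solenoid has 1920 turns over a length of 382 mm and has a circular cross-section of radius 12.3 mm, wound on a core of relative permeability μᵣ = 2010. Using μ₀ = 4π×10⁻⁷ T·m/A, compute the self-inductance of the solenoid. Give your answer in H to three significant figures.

L ≈ 11.6 H

A = πr² = π(1.230×10^-2 m)² = 4.753×10^-4 m².
For a long solenoid, L = μ₀μᵣN²A/ℓ.
L = (4π×10⁻⁷)(2010)(1920)²(4.753×10^-4)/(0.382 m) = 11.59 H.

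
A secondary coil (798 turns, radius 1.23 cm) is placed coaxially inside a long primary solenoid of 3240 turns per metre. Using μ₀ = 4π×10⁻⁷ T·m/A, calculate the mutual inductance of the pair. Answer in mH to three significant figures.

M ≈ 1.54 mH

The outer solenoid produces a uniform field B₁ = μ₀n₁I₁ across the inner coil,
so the flux linkage is N₂Φ = N₂B₁A₂ = μ₀n₁N₂A₂·I₁, giving M = μ₀n₁N₂A₂.
A₂ = πr² = π(1.230×10^-2 m)² = 4.753×10^-4 m².
M = (4π×10⁻⁷)(3240)(798)(4.753×10^-4) = 1.544×10^-3 H.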